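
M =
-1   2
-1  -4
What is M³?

tr M = -5 and det M = 6, so the characteristic polynomial is λ² − (-5)λ + (6) with roots -2 and -3.
Eigenvectors give P = [[2, 1], [-1, -1]] with P⁻¹ = [[1, 1], [-1, -2]], and M = P·diag(-2, -3)·P⁻¹.
Then M³ = P·diag(-8, -27)·P⁻¹ = [[-16, -27], [8, 27]] · [[1, 1], [-1, -2]] = [[11, 38], [-19, -46]].

[[11, 38], [-19, -46]]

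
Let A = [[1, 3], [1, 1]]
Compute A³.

A² = [[4, 6], [2, 4]]
A³ = [[10, 18], [6, 10]]

[[10, 18], [6, 10]]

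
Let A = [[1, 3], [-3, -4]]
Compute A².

[[-8, -9], [9, 7]]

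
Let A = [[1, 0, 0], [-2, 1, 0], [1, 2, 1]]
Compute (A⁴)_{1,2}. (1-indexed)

A = I + N where N = [[0, 0, 0], [-2, 0, 0], [1, 2, 0]] is strictly lower-triangular, so N³ = 0.
(I + N)⁴ = I + 4·N + 6·N² = [[1, 0, 0], [-8, 1, 0], [-20, 8, 1]].

0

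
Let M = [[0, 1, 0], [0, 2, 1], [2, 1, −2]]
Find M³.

[[2, 5, 0], [0, 12, 5], [10, 5, −8]]

M² = [[0, 2, 1], [2, 5, 0], [−4, 2, 5]]
M³ = [[2, 5, 0], [0, 12, 5], [10, 5, −8]]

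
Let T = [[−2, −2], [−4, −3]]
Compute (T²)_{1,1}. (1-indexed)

12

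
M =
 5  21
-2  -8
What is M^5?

tr M = -3 and det M = 2, so the characteristic polynomial is λ² − (-3)λ + (2) with roots -2 and -1.
Eigenvectors give P = [[3, 7], [-1, -2]] with P⁻¹ = [[-2, -7], [1, 3]], and M = P·diag(-2, -1)·P⁻¹.
Then M^5 = P·diag(-32, -1)·P⁻¹ = [[-96, -7], [32, 2]] · [[-2, -7], [1, 3]] = [[185, 651], [-62, -218]].

[[185, 651], [-62, -218]]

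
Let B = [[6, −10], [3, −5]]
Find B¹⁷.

[[6, −10], [3, −5]]

B² = B (a projection; rank 1, trace 1), so B¹⁷ = B.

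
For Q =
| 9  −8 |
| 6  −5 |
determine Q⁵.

[[969, −968], [726, −725]]

tr Q = 4 and det Q = 3, so the characteristic polynomial is λ² − (4)λ + (3) with roots 1 and 3.
Eigenvectors give P = [[1, −4], [1, −3]] with P⁻¹ = [[−3, 4], [−1, 1]], and Q = P·diag(1, 3)·P⁻¹.
Then Q⁵ = P·diag(1, 243)·P⁻¹ = [[1, −972], [1, −729]] · [[−3, 4], [−1, 1]] = [[969, −968], [726, −725]].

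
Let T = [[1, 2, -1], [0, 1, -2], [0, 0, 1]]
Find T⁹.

T = I + N where N = [[0, 2, -1], [0, 0, -2], [0, 0, 0]] is strictly upper-triangular, so N³ = 0.
(I + N)⁹ = I + 9·N + 36·N² = [[1, 18, -153], [0, 1, -18], [0, 0, 1]].

[[1, 18, -153], [0, 1, -18], [0, 0, 1]]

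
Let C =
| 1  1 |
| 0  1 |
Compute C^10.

C = I + N where N = [[0, 1], [0, 0]] is strictly upper-triangular, so N^2 = 0.
(I + N)^10 = I + 10·N = [[1, 10], [0, 1]].

[[1, 10], [0, 1]]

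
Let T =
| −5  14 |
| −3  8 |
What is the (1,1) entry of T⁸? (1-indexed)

tr T = 3 and det T = 2, so the characteristic polynomial is λ² − (3)λ + (2) with roots 2 and 1.
Eigenvectors give P = [[2, −7], [1, −3]] with P⁻¹ = [[−3, 7], [−1, 2]], and T = P·diag(2, 1)·P⁻¹.
Then T⁸ = P·diag(256, 1)·P⁻¹ = [[512, −7], [256, −3]] · [[−3, 7], [−1, 2]] = [[−1529, 3570], [−765, 1786]].

−1529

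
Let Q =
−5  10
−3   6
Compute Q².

[[−5, 10], [−3, 6]]

Q² = Q (a projection; rank 1, trace 1), so Q² = Q.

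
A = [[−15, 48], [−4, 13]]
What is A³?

tr A = −2 and det A = −3, so the characteristic polynomial is λ² − (−2)λ + (−3) with roots 1 and −3.
Eigenvectors give P = [[3, 4], [1, 1]] with P⁻¹ = [[−1, 4], [1, −3]], and A = P·diag(1, −3)·P⁻¹.
Then A³ = P·diag(1, −27)·P⁻¹ = [[3, −108], [1, −27]] · [[−1, 4], [1, −3]] = [[−111, 336], [−28, 85]].

[[−111, 336], [−28, 85]]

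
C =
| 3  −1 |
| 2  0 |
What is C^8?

tr C = 3 and det C = 2, so the characteristic polynomial is λ² − (3)λ + (2) with roots 1 and 2.
Eigenvectors give P = [[1, −1], [2, −1]] with P⁻¹ = [[−1, 1], [−2, 1]], and C = P·diag(1, 2)·P⁻¹.
Then C^8 = P·diag(1, 256)·P⁻¹ = [[1, −256], [2, −256]] · [[−1, 1], [−2, 1]] = [[511, −255], [510, −254]].

[[511, −255], [510, −254]]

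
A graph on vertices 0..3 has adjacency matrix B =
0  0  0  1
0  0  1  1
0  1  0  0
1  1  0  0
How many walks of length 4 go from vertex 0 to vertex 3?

0

The number of length-4 walks from vertex 0 to vertex 3 is entry (0,3) of B^4, where B is the adjacency matrix.
B^2 = [[1, 1, 0, 0], [1, 2, 0, 0], [0, 0, 1, 1], [0, 0, 1, 2]]
B^3 = [[0, 0, 1, 2], [0, 0, 2, 3], [1, 2, 0, 0], [2, 3, 0, 0]]
B^4 = [[2, 3, 0, 0], [3, 5, 0, 0], [0, 0, 2, 3], [0, 0, 3, 5]]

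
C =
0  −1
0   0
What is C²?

C is strictly triangular, hence nilpotent: C² = 0, so C² = 0.

[[0, 0], [0, 0]]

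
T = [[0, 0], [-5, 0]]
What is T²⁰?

[[0, 0], [0, 0]]

T is strictly triangular, hence nilpotent: T² = 0, so T²⁰ = 0.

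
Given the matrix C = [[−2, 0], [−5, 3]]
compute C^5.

tr C = 1 and det C = −6, so the characteristic polynomial is λ² − (1)λ + (−6) with roots 3 and −2.
Eigenvectors give P = [[0, 1], [−1, 1]] with P⁻¹ = [[1, −1], [1, 0]], and C = P·diag(3, −2)·P⁻¹.
Then C^5 = P·diag(243, −32)·P⁻¹ = [[0, −32], [−243, −32]] · [[1, −1], [1, 0]] = [[−32, 0], [−275, 243]].

[[−32, 0], [−275, 243]]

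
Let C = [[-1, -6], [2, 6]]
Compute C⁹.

[[-57001, -115026], [38342, 77196]]

tr C = 5 and det C = 6, so the characteristic polynomial is λ² − (5)λ + (6) with roots 2 and 3.
Eigenvectors give P = [[2, -3], [-1, 2]] with P⁻¹ = [[2, 3], [1, 2]], and C = P·diag(2, 3)·P⁻¹.
Then C⁹ = P·diag(512, 19683)·P⁻¹ = [[1024, -59049], [-512, 39366]] · [[2, 3], [1, 2]] = [[-57001, -115026], [38342, 77196]].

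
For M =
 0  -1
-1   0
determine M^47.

[[0, -1], [-1, 0]]

M² = I (check: tr M = 0 and det M = -1), so M^47 = M since 47 is odd.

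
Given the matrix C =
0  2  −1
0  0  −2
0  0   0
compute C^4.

[[0, 0, 0], [0, 0, 0], [0, 0, 0]]

C is strictly triangular, hence nilpotent: C^3 = 0, so C^4 = 0.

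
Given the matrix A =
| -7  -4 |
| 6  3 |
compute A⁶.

tr A = -4 and det A = 3, so the characteristic polynomial is λ² − (-4)λ + (3) with roots -1 and -3.
Eigenvectors give P = [[-2, -1], [3, 1]] with P⁻¹ = [[1, 1], [-3, -2]], and A = P·diag(-1, -3)·P⁻¹.
Then A⁶ = P·diag(1, 729)·P⁻¹ = [[-2, -729], [3, 729]] · [[1, 1], [-3, -2]] = [[2185, 1456], [-2184, -1455]].

[[2185, 1456], [-2184, -1455]]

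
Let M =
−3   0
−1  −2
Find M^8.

tr M = −5 and det M = 6, so the characteristic polynomial is λ² − (−5)λ + (6) with roots −3 and −2.
Eigenvectors give P = [[1, 0], [1, −1]] with P⁻¹ = [[1, 0], [1, −1]], and M = P·diag(−3, −2)·P⁻¹.
Then M^8 = P·diag(6561, 256)·P⁻¹ = [[6561, 0], [6561, −256]] · [[1, 0], [1, −1]] = [[6561, 0], [6305, 256]].

[[6561, 0], [6305, 256]]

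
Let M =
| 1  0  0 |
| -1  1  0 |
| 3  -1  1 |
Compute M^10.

[[1, 0, 0], [-10, 1, 0], [75, -10, 1]]

M = I + N where N = [[0, 0, 0], [-1, 0, 0], [3, -1, 0]] is strictly lower-triangular, so N^3 = 0.
(I + N)^10 = I + 10·N + 45·N^2 = [[1, 0, 0], [-10, 1, 0], [75, -10, 1]].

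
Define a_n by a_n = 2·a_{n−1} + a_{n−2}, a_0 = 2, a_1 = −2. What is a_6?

With companion matrix M = [[2, 1], [1, 0]], [a_n, a_{n−1}]ᵀ = M·[a_{n−1}, a_{n−2}]ᵀ, so [a_6, a_5]ᵀ = M⁵·[a_1, a_0]ᵀ.
M⁵ = [[70, 29], [29, 12]], giving [a_6, a_5]ᵀ = [[−82], [−34]].

−82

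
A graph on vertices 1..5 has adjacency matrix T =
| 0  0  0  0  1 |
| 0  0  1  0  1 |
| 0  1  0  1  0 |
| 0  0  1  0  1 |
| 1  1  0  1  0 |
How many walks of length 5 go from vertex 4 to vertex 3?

The number of length-5 walks from vertex 4 to vertex 3 is entry (4,3) of T⁵, where T is the adjacency matrix.
T² = [[1, 1, 0, 1, 0], [1, 2, 0, 2, 0], [0, 0, 2, 0, 2], [1, 2, 0, 2, 0], [0, 0, 2, 0, 3]]
T³ = [[0, 0, 2, 0, 3], [0, 0, 4, 0, 5], [2, 4, 0, 4, 0], [0, 0, 4, 0, 5], [3, 5, 0, 5, 0]]
T⁴ = [[3, 5, 0, 5, 0], [5, 9, 0, 9, 0], [0, 0, 8, 0, 10], [5, 9, 0, 9, 0], [0, 0, 10, 0, 13]]
T⁵ = [[0, 0, 10, 0, 13], [0, 0, 18, 0, 23], [10, 18, 0, 18, 0], [0, 0, 18, 0, 23], [13, 23, 0, 23, 0]]

18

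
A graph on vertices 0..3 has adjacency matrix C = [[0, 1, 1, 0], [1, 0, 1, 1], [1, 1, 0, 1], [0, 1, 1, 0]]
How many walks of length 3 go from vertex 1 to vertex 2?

The number of length-3 walks from vertex 1 to vertex 2 is entry (1,2) of C³, where C is the adjacency matrix.
C² = [[2, 1, 1, 2], [1, 3, 2, 1], [1, 2, 3, 1], [2, 1, 1, 2]]
C³ = [[2, 5, 5, 2], [5, 4, 5, 5], [5, 5, 4, 5], [2, 5, 5, 2]]

5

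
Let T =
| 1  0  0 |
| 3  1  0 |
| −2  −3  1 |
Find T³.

[[1, 0, 0], [9, 1, 0], [−33, −9, 1]]

T = I + N where N = [[0, 0, 0], [3, 0, 0], [−2, −3, 0]] is strictly lower-triangular, so N³ = 0.
(I + N)³ = I + 3·N + 3·N² = [[1, 0, 0], [9, 1, 0], [−33, −9, 1]].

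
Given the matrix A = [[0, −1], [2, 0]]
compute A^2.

[[−2, 0], [0, −2]]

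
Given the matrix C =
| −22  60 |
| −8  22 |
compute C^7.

tr C = 0 and det C = −4, so the characteristic polynomial is λ² − (0)λ + (−4) with roots −2 and 2.
Eigenvectors give P = [[3, −5], [1, −2]] with P⁻¹ = [[2, −5], [1, −3]], and C = P·diag(−2, 2)·P⁻¹.
Then C^7 = P·diag(−128, 128)·P⁻¹ = [[−384, −640], [−128, −256]] · [[2, −5], [1, −3]] = [[−1408, 3840], [−512, 1408]].

[[−1408, 3840], [−512, 1408]]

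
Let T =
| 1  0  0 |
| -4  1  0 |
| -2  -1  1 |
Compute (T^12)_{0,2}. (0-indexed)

T = I + N where N = [[0, 0, 0], [-4, 0, 0], [-2, -1, 0]] is strictly lower-triangular, so N^3 = 0.
(I + N)^12 = I + 12·N + 66·N^2 = [[1, 0, 0], [-48, 1, 0], [240, -12, 1]].

0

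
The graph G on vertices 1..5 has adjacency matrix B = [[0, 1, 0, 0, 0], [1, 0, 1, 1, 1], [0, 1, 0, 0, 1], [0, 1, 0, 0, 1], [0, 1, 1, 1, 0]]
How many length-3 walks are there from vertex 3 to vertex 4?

The number of length-3 walks from vertex 3 to vertex 4 is entry (3,4) of B³, where B is the adjacency matrix.
B² = [[1, 0, 1, 1, 1], [0, 4, 1, 1, 2], [1, 1, 2, 2, 1], [1, 1, 2, 2, 1], [1, 2, 1, 1, 3]]
B³ = [[0, 4, 1, 1, 2], [4, 4, 6, 6, 6], [1, 6, 2, 2, 5], [1, 6, 2, 2, 5], [2, 6, 5, 5, 4]]

2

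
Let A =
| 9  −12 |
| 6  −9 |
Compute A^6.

[[729, 0], [0, 729]]

tr A = 0 and det A = −9, so the characteristic polynomial is λ² − (0)λ + (−9) with roots −3 and 3.
Eigenvectors give P = [[1, 2], [1, 1]] with P⁻¹ = [[−1, 2], [1, −1]], and A = P·diag(−3, 3)·P⁻¹.
Then A^6 = P·diag(729, 729)·P⁻¹ = [[729, 1458], [729, 729]] · [[−1, 2], [1, −1]] = [[729, 0], [0, 729]].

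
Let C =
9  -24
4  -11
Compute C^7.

tr C = -2 and det C = -3, so the characteristic polynomial is λ² − (-2)λ + (-3) with roots 1 and -3.
Eigenvectors give P = [[3, 2], [1, 1]] with P⁻¹ = [[1, -2], [-1, 3]], and C = P·diag(1, -3)·P⁻¹.
Then C^7 = P·diag(1, -2187)·P⁻¹ = [[3, -4374], [1, -2187]] · [[1, -2], [-1, 3]] = [[4377, -13128], [2188, -6563]].

[[4377, -13128], [2188, -6563]]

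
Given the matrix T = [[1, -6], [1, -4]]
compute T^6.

tr T = -3 and det T = 2, so the characteristic polynomial is λ² − (-3)λ + (2) with roots -1 and -2.
Eigenvectors give P = [[3, -2], [1, -1]] with P⁻¹ = [[1, -2], [1, -3]], and T = P·diag(-1, -2)·P⁻¹.
Then T^6 = P·diag(1, 64)·P⁻¹ = [[3, -128], [1, -64]] · [[1, -2], [1, -3]] = [[-125, 378], [-63, 190]].

[[-125, 378], [-63, 190]]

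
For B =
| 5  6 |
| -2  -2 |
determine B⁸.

[[1021, 1530], [-510, -764]]

tr B = 3 and det B = 2, so the characteristic polynomial is λ² − (3)λ + (2) with roots 1 and 2.
Eigenvectors give P = [[3, -2], [-2, 1]] with P⁻¹ = [[-1, -2], [-2, -3]], and B = P·diag(1, 2)·P⁻¹.
Then B⁸ = P·diag(1, 256)·P⁻¹ = [[3, -512], [-2, 256]] · [[-1, -2], [-2, -3]] = [[1021, 1530], [-510, -764]].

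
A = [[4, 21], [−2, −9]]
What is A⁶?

[[−3926, −13965], [1330, 4719]]

tr A = −5 and det A = 6, so the characteristic polynomial is λ² − (−5)λ + (6) with roots −2 and −3.
Eigenvectors give P = [[7, −3], [−2, 1]] with P⁻¹ = [[1, 3], [2, 7]], and A = P·diag(−2, −3)·P⁻¹.
Then A⁶ = P·diag(64, 729)·P⁻¹ = [[448, −2187], [−128, 729]] · [[1, 3], [2, 7]] = [[−3926, −13965], [1330, 4719]].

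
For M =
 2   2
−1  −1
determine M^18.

M² = M (a projection; rank 1, trace 1), so M^18 = M.

[[2, 2], [−1, −1]]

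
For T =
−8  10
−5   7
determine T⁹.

[[−39878, 40390], [−20195, 20707]]

tr T = −1 and det T = −6, so the characteristic polynomial is λ² − (−1)λ + (−6) with roots 2 and −3.
Eigenvectors give P = [[1, 2], [1, 1]] with P⁻¹ = [[−1, 2], [1, −1]], and T = P·diag(2, −3)·P⁻¹.
Then T⁹ = P·diag(512, −19683)·P⁻¹ = [[512, −39366], [512, −19683]] · [[−1, 2], [1, −1]] = [[−39878, 40390], [−20195, 20707]].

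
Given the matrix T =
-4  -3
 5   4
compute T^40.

[[1, 0], [0, 1]]

T² = I (check: tr T = 0 and det T = -1), so T^40 = I since 40 is even.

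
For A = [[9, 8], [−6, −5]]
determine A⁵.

tr A = 4 and det A = 3, so the characteristic polynomial is λ² − (4)λ + (3) with roots 3 and 1.
Eigenvectors give P = [[4, −1], [−3, 1]] with P⁻¹ = [[1, 1], [3, 4]], and A = P·diag(3, 1)·P⁻¹.
Then A⁵ = P·diag(243, 1)·P⁻¹ = [[972, −1], [−729, 1]] · [[1, 1], [3, 4]] = [[969, 968], [−726, −725]].

[[969, 968], [−726, −725]]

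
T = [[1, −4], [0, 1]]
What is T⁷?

[[1, −28], [0, 1]]

T = I + N where N = [[0, −4], [0, 0]] is strictly upper-triangular, so N² = 0.
(I + N)⁷ = I + 7·N = [[1, −28], [0, 1]].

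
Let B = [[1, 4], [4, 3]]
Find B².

[[17, 16], [16, 25]]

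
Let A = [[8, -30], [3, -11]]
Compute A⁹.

[[4598, -15330], [1533, -5111]]

tr A = -3 and det A = 2, so the characteristic polynomial is λ² − (-3)λ + (2) with roots -1 and -2.
Eigenvectors give P = [[10, -3], [3, -1]] with P⁻¹ = [[1, -3], [3, -10]], and A = P·diag(-1, -2)·P⁻¹.
Then A⁹ = P·diag(-1, -512)·P⁻¹ = [[-10, 1536], [-3, 512]] · [[1, -3], [3, -10]] = [[4598, -15330], [1533, -5111]].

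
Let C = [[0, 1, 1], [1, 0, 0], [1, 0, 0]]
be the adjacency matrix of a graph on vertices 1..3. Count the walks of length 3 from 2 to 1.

2

The number of length-3 walks from vertex 2 to vertex 1 is entry (2,1) of C^3, where C is the adjacency matrix.
C^2 = [[2, 0, 0], [0, 1, 1], [0, 1, 1]]
C^3 = [[0, 2, 2], [2, 0, 0], [2, 0, 0]]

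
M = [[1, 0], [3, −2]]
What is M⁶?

[[1, 0], [−63, 64]]

tr M = −1 and det M = −2, so the characteristic polynomial is λ² − (−1)λ + (−2) with roots 1 and −2.
Eigenvectors give P = [[1, 0], [1, 1]] with P⁻¹ = [[1, 0], [−1, 1]], and M = P·diag(1, −2)·P⁻¹.
Then M⁶ = P·diag(1, 64)·P⁻¹ = [[1, 0], [1, 64]] · [[1, 0], [−1, 1]] = [[1, 0], [−63, 64]].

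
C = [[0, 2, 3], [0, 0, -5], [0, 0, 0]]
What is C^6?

[[0, 0, 0], [0, 0, 0], [0, 0, 0]]

C is strictly triangular, hence nilpotent: C^3 = 0, so C^6 = 0.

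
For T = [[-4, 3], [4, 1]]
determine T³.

T² = [[28, -9], [-12, 13]]
T³ = [[-148, 75], [100, -23]]

[[-148, 75], [100, -23]]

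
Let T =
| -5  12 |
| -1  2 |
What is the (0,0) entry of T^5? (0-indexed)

tr T = -3 and det T = 2, so the characteristic polynomial is λ² − (-3)λ + (2) with roots -2 and -1.
Eigenvectors give P = [[-4, 3], [-1, 1]] with P⁻¹ = [[-1, 3], [-1, 4]], and T = P·diag(-2, -1)·P⁻¹.
Then T^5 = P·diag(-32, -1)·P⁻¹ = [[128, -3], [32, -1]] · [[-1, 3], [-1, 4]] = [[-125, 372], [-31, 92]].

-125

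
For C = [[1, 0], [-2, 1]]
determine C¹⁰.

C = I + N where N = [[0, 0], [-2, 0]] is strictly lower-triangular, so N² = 0.
(I + N)¹⁰ = I + 10·N = [[1, 0], [-20, 1]].

[[1, 0], [-20, 1]]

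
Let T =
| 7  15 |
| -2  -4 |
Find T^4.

[[91, 225], [-30, -74]]

tr T = 3 and det T = 2, so the characteristic polynomial is λ² − (3)λ + (2) with roots 1 and 2.
Eigenvectors give P = [[-5, 3], [2, -1]] with P⁻¹ = [[1, 3], [2, 5]], and T = P·diag(1, 2)·P⁻¹.
Then T^4 = P·diag(1, 16)·P⁻¹ = [[-5, 48], [2, -16]] · [[1, 3], [2, 5]] = [[91, 225], [-30, -74]].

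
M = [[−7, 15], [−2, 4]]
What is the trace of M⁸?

tr M = −3 and det M = 2, so the characteristic polynomial is λ² − (−3)λ + (2) with roots −1 and −2.
Eigenvectors give P = [[5, 3], [2, 1]] with P⁻¹ = [[−1, 3], [2, −5]], and M = P·diag(−1, −2)·P⁻¹.
Then M⁸ = P·diag(1, 256)·P⁻¹ = [[5, 768], [2, 256]] · [[−1, 3], [2, −5]] = [[1531, −3825], [510, −1274]].

257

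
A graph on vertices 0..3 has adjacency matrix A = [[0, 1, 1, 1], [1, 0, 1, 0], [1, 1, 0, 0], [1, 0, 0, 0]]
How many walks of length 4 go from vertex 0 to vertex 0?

The number of length-4 walks from vertex 0 to vertex 0 is entry (0,0) of A⁴, where A is the adjacency matrix.
A² = [[3, 1, 1, 0], [1, 2, 1, 1], [1, 1, 2, 1], [0, 1, 1, 1]]
A³ = [[2, 4, 4, 3], [4, 2, 3, 1], [4, 3, 2, 1], [3, 1, 1, 0]]
A⁴ = [[11, 6, 6, 2], [6, 7, 6, 4], [6, 6, 7, 4], [2, 4, 4, 3]]

11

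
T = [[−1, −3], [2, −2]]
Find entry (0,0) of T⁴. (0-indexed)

T² = [[−5, 9], [−6, −2]]
T³ = [[23, −3], [2, 22]]
T⁴ = [[−29, −63], [42, −50]]

−29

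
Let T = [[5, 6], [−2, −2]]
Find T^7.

[[509, 762], [−254, −380]]

tr T = 3 and det T = 2, so the characteristic polynomial is λ² − (3)λ + (2) with roots 1 and 2.
Eigenvectors give P = [[−3, −2], [2, 1]] with P⁻¹ = [[1, 2], [−2, −3]], and T = P·diag(1, 2)·P⁻¹.
Then T^7 = P·diag(1, 128)·P⁻¹ = [[−3, −256], [2, 128]] · [[1, 2], [−2, −3]] = [[509, 762], [−254, −380]].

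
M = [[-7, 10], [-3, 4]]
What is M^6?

tr M = -3 and det M = 2, so the characteristic polynomial is λ² − (-3)λ + (2) with roots -1 and -2.
Eigenvectors give P = [[-5, 2], [-3, 1]] with P⁻¹ = [[1, -2], [3, -5]], and M = P·diag(-1, -2)·P⁻¹.
Then M^6 = P·diag(1, 64)·P⁻¹ = [[-5, 128], [-3, 64]] · [[1, -2], [3, -5]] = [[379, -630], [189, -314]].

[[379, -630], [189, -314]]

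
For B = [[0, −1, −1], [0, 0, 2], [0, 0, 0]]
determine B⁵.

B is strictly triangular, hence nilpotent: B³ = 0, so B⁵ = 0.

[[0, 0, 0], [0, 0, 0], [0, 0, 0]]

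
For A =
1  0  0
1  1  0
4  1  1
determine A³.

[[1, 0, 0], [3, 1, 0], [15, 3, 1]]

A = I + N where N = [[0, 0, 0], [1, 0, 0], [4, 1, 0]] is strictly lower-triangular, so N³ = 0.
(I + N)³ = I + 3·N + 3·N² = [[1, 0, 0], [3, 1, 0], [15, 3, 1]].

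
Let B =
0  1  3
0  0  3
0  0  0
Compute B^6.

B is strictly triangular, hence nilpotent: B^3 = 0, so B^6 = 0.

[[0, 0, 0], [0, 0, 0], [0, 0, 0]]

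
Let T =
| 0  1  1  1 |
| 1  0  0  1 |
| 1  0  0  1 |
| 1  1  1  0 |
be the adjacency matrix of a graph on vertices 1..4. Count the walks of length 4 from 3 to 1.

The number of length-4 walks from vertex 3 to vertex 1 is entry (3,1) of T^4, where T is the adjacency matrix.
T^2 = [[3, 1, 1, 2], [1, 2, 2, 1], [1, 2, 2, 1], [2, 1, 1, 3]]
T^3 = [[4, 5, 5, 5], [5, 2, 2, 5], [5, 2, 2, 5], [5, 5, 5, 4]]
T^4 = [[15, 9, 9, 14], [9, 10, 10, 9], [9, 10, 10, 9], [14, 9, 9, 15]]

9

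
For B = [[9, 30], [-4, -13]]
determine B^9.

tr B = -4 and det B = 3, so the characteristic polynomial is λ² − (-4)λ + (3) with roots -1 and -3.
Eigenvectors give P = [[3, -5], [-1, 2]] with P⁻¹ = [[2, 5], [1, 3]], and B = P·diag(-1, -3)·P⁻¹.
Then B^9 = P·diag(-1, -19683)·P⁻¹ = [[-3, 98415], [1, -39366]] · [[2, 5], [1, 3]] = [[98409, 295230], [-39364, -118093]].

[[98409, 295230], [-39364, -118093]]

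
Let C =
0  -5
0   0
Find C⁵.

C is strictly triangular, hence nilpotent: C² = 0, so C⁵ = 0.

[[0, 0], [0, 0]]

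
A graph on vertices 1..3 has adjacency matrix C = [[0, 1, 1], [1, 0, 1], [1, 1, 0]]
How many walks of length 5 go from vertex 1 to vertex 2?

11

The number of length-5 walks from vertex 1 to vertex 2 is entry (1,2) of C⁵, where C is the adjacency matrix.
C² = [[2, 1, 1], [1, 2, 1], [1, 1, 2]]
C³ = [[2, 3, 3], [3, 2, 3], [3, 3, 2]]
C⁴ = [[6, 5, 5], [5, 6, 5], [5, 5, 6]]
C⁵ = [[10, 11, 11], [11, 10, 11], [11, 11, 10]]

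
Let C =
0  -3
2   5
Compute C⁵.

[[-390, -633], [422, 665]]

tr C = 5 and det C = 6, so the characteristic polynomial is λ² − (5)λ + (6) with roots 2 and 3.
Eigenvectors give P = [[-3, 1], [2, -1]] with P⁻¹ = [[-1, -1], [-2, -3]], and C = P·diag(2, 3)·P⁻¹.
Then C⁵ = P·diag(32, 243)·P⁻¹ = [[-96, 243], [64, -243]] · [[-1, -1], [-2, -3]] = [[-390, -633], [422, 665]].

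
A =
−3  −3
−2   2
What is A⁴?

A² = [[15, 3], [2, 10]]
A³ = [[−51, −39], [−26, 14]]
A⁴ = [[231, 75], [50, 106]]

[[231, 75], [50, 106]]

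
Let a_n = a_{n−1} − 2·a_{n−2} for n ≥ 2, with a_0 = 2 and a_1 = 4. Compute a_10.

24

With companion matrix T = [[1, −2], [1, 0]], [a_n, a_{n−1}]ᵀ = T·[a_{n−1}, a_{n−2}]ᵀ, so [a_10, a_9]ᵀ = T^9·[a_1, a_0]ᵀ.
T^9 = [[−11, 34], [−17, 6]], giving [a_10, a_9]ᵀ = [[24], [−56]].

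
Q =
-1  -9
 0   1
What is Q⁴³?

Q² = I (check: tr Q = 0 and det Q = -1), so Q⁴³ = Q since 43 is odd.

[[-1, -9], [0, 1]]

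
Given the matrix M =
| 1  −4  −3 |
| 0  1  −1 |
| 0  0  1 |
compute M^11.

[[1, −44, 187], [0, 1, −11], [0, 0, 1]]

M = I + N where N = [[0, −4, −3], [0, 0, −1], [0, 0, 0]] is strictly upper-triangular, so N^3 = 0.
(I + N)^11 = I + 11·N + 55·N^2 = [[1, −44, 187], [0, 1, −11], [0, 0, 1]].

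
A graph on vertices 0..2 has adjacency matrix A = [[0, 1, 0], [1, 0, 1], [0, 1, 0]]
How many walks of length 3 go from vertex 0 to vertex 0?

The number of length-3 walks from vertex 0 to vertex 0 is entry (0,0) of A³, where A is the adjacency matrix.
A² = [[1, 0, 1], [0, 2, 0], [1, 0, 1]]
A³ = [[0, 2, 0], [2, 0, 2], [0, 2, 0]]

0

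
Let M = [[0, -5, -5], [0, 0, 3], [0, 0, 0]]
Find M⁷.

M is strictly triangular, hence nilpotent: M³ = 0, so M⁷ = 0.

[[0, 0, 0], [0, 0, 0], [0, 0, 0]]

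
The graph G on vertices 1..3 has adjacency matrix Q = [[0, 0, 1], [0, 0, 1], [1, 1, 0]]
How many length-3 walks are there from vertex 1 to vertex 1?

The number of length-3 walks from vertex 1 to vertex 1 is entry (1,1) of Q³, where Q is the adjacency matrix.
Q² = [[1, 1, 0], [1, 1, 0], [0, 0, 2]]
Q³ = [[0, 0, 2], [0, 0, 2], [2, 2, 0]]

0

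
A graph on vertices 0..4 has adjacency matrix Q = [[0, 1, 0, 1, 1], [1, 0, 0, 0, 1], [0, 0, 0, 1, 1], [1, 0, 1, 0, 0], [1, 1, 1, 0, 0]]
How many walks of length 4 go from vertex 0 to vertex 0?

15

The number of length-4 walks from vertex 0 to vertex 0 is entry (0,0) of Q⁴, where Q is the adjacency matrix.
Q² = [[3, 1, 2, 0, 1], [1, 2, 1, 1, 1], [2, 1, 2, 0, 0], [0, 1, 0, 2, 2], [1, 1, 0, 2, 3]]
Q³ = [[2, 4, 1, 5, 6], [4, 2, 2, 2, 4], [1, 2, 0, 4, 5], [5, 2, 4, 0, 1], [6, 4, 5, 1, 2]]
Q⁴ = [[15, 8, 11, 3, 7], [8, 8, 6, 6, 8], [11, 6, 9, 1, 3], [3, 6, 1, 9, 11], [7, 8, 3, 11, 15]]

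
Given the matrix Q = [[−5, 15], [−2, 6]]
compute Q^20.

[[−5, 15], [−2, 6]]

Q² = Q (a projection; rank 1, trace 1), so Q^20 = Q.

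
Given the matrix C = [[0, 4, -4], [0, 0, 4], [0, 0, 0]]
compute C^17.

[[0, 0, 0], [0, 0, 0], [0, 0, 0]]

C is strictly triangular, hence nilpotent: C^3 = 0, so C^17 = 0.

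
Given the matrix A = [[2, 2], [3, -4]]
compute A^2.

[[10, -4], [-6, 22]]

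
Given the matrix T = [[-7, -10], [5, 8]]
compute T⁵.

tr T = 1 and det T = -6, so the characteristic polynomial is λ² − (1)λ + (-6) with roots 3 and -2.
Eigenvectors give P = [[-1, -2], [1, 1]] with P⁻¹ = [[1, 2], [-1, -1]], and T = P·diag(3, -2)·P⁻¹.
Then T⁵ = P·diag(243, -32)·P⁻¹ = [[-243, 64], [243, -32]] · [[1, 2], [-1, -1]] = [[-307, -550], [275, 518]].

[[-307, -550], [275, 518]]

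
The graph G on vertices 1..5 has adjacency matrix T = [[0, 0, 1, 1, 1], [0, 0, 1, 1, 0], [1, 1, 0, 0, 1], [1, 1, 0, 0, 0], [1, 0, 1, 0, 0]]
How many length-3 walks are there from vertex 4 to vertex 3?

1

The number of length-3 walks from vertex 4 to vertex 3 is entry (4,3) of T³, where T is the adjacency matrix.
T² = [[3, 2, 1, 0, 1], [2, 2, 0, 0, 1], [1, 0, 3, 2, 1], [0, 0, 2, 2, 1], [1, 1, 1, 1, 2]]
T³ = [[2, 1, 6, 5, 4], [1, 0, 5, 4, 2], [6, 5, 2, 1, 4], [5, 4, 1, 0, 2], [4, 2, 4, 2, 2]]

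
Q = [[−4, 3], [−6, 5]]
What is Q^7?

[[−130, 129], [−258, 257]]

tr Q = 1 and det Q = −2, so the characteristic polynomial is λ² − (1)λ + (−2) with roots 2 and −1.
Eigenvectors give P = [[−1, 1], [−2, 1]] with P⁻¹ = [[1, −1], [2, −1]], and Q = P·diag(2, −1)·P⁻¹.
Then Q^7 = P·diag(128, −1)·P⁻¹ = [[−128, −1], [−256, −1]] · [[1, −1], [2, −1]] = [[−130, 129], [−258, 257]].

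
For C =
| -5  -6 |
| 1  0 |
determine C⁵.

tr C = -5 and det C = 6, so the characteristic polynomial is λ² − (-5)λ + (6) with roots -3 and -2.
Eigenvectors give P = [[3, -2], [-1, 1]] with P⁻¹ = [[1, 2], [1, 3]], and C = P·diag(-3, -2)·P⁻¹.
Then C⁵ = P·diag(-243, -32)·P⁻¹ = [[-729, 64], [243, -32]] · [[1, 2], [1, 3]] = [[-665, -1266], [211, 390]].

[[-665, -1266], [211, 390]]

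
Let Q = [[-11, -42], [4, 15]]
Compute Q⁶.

[[-4367, -15288], [1456, 5097]]

tr Q = 4 and det Q = 3, so the characteristic polynomial is λ² − (4)λ + (3) with roots 3 and 1.
Eigenvectors give P = [[3, 7], [-1, -2]] with P⁻¹ = [[-2, -7], [1, 3]], and Q = P·diag(3, 1)·P⁻¹.
Then Q⁶ = P·diag(729, 1)·P⁻¹ = [[2187, 7], [-729, -2]] · [[-2, -7], [1, 3]] = [[-4367, -15288], [1456, 5097]].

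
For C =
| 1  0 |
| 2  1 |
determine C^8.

C = I + N where N = [[0, 0], [2, 0]] is strictly lower-triangular, so N^2 = 0.
(I + N)^8 = I + 8·N = [[1, 0], [16, 1]].

[[1, 0], [16, 1]]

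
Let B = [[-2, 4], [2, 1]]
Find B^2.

[[12, -4], [-2, 9]]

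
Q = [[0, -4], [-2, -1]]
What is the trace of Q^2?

17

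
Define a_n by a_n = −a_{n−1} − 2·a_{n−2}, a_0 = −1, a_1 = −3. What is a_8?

With companion matrix Q = [[−1, −2], [1, 0]], [a_n, a_{n−1}]ᵀ = Q·[a_{n−1}, a_{n−2}]ᵀ, so [a_8, a_7]ᵀ = Q⁷·[a_1, a_0]ᵀ.
Q⁷ = [[3, −14], [7, 10]], giving [a_8, a_7]ᵀ = [[5], [−31]].

5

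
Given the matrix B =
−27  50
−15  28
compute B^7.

tr B = 1 and det B = −6, so the characteristic polynomial is λ² − (1)λ + (−6) with roots 3 and −2.
Eigenvectors give P = [[−5, −2], [−3, −1]] with P⁻¹ = [[1, −2], [−3, 5]], and B = P·diag(3, −2)·P⁻¹.
Then B^7 = P·diag(2187, −128)·P⁻¹ = [[−10935, 256], [−6561, 128]] · [[1, −2], [−3, 5]] = [[−11703, 23150], [−6945, 13762]].

[[−11703, 23150], [−6945, 13762]]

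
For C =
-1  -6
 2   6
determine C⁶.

tr C = 5 and det C = 6, so the characteristic polynomial is λ² − (5)λ + (6) with roots 3 and 2.
Eigenvectors give P = [[-3, 2], [2, -1]] with P⁻¹ = [[1, 2], [2, 3]], and C = P·diag(3, 2)·P⁻¹.
Then C⁶ = P·diag(729, 64)·P⁻¹ = [[-2187, 128], [1458, -64]] · [[1, 2], [2, 3]] = [[-1931, -3990], [1330, 2724]].

[[-1931, -3990], [1330, 2724]]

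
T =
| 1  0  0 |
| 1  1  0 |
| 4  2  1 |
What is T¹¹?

[[1, 0, 0], [11, 1, 0], [154, 22, 1]]

T = I + N where N = [[0, 0, 0], [1, 0, 0], [4, 2, 0]] is strictly lower-triangular, so N³ = 0.
(I + N)¹¹ = I + 11·N + 55·N² = [[1, 0, 0], [11, 1, 0], [154, 22, 1]].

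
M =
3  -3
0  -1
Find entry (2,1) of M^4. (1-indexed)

M^2 = [[9, -6], [0, 1]]
M^3 = [[27, -21], [0, -1]]
M^4 = [[81, -60], [0, 1]]

0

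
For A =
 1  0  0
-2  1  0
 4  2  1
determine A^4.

A = I + N where N = [[0, 0, 0], [-2, 0, 0], [4, 2, 0]] is strictly lower-triangular, so N^3 = 0.
(I + N)^4 = I + 4·N + 6·N^2 = [[1, 0, 0], [-8, 1, 0], [-8, 8, 1]].

[[1, 0, 0], [-8, 1, 0], [-8, 8, 1]]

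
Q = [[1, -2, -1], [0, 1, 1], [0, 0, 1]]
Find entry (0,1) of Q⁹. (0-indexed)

Q = I + N where N = [[0, -2, -1], [0, 0, 1], [0, 0, 0]] is strictly upper-triangular, so N³ = 0.
(I + N)⁹ = I + 9·N + 36·N² = [[1, -18, -81], [0, 1, 9], [0, 0, 1]].

-18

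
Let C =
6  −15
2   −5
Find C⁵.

C² = C (a projection; rank 1, trace 1), so C⁵ = C.

[[6, −15], [2, −5]]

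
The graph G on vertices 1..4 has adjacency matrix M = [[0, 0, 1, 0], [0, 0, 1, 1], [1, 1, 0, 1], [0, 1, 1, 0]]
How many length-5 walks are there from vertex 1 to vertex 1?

The number of length-5 walks from vertex 1 to vertex 1 is entry (1,1) of M⁵, where M is the adjacency matrix.
M² = [[1, 1, 0, 1], [1, 2, 1, 1], [0, 1, 3, 1], [1, 1, 1, 2]]
M³ = [[0, 1, 3, 1], [1, 2, 4, 3], [3, 4, 2, 4], [1, 3, 4, 2]]
M⁴ = [[3, 4, 2, 4], [4, 7, 6, 6], [2, 6, 11, 6], [4, 6, 6, 7]]
M⁵ = [[2, 6, 11, 6], [6, 12, 17, 13], [11, 17, 14, 17], [6, 13, 17, 12]]

2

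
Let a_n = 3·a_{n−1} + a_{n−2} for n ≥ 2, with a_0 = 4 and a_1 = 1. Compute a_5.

241

With companion matrix T = [[3, 1], [1, 0]], [a_n, a_{n−1}]ᵀ = T·[a_{n−1}, a_{n−2}]ᵀ, so [a_5, a_4]ᵀ = T^4·[a_1, a_0]ᵀ.
T^4 = [[109, 33], [33, 10]], giving [a_5, a_4]ᵀ = [[241], [73]].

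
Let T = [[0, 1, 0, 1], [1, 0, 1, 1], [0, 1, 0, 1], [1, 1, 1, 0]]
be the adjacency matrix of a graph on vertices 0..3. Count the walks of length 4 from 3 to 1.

The number of length-4 walks from vertex 3 to vertex 1 is entry (3,1) of T⁴, where T is the adjacency matrix.
T² = [[2, 1, 2, 1], [1, 3, 1, 2], [2, 1, 2, 1], [1, 2, 1, 3]]
T³ = [[2, 5, 2, 5], [5, 4, 5, 5], [2, 5, 2, 5], [5, 5, 5, 4]]
T⁴ = [[10, 9, 10, 9], [9, 15, 9, 14], [10, 9, 10, 9], [9, 14, 9, 15]]

14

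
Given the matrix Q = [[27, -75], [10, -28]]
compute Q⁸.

tr Q = -1 and det Q = -6, so the characteristic polynomial is λ² − (-1)λ + (-6) with roots 2 and -3.
Eigenvectors give P = [[3, -5], [1, -2]] with P⁻¹ = [[2, -5], [1, -3]], and Q = P·diag(2, -3)·P⁻¹.
Then Q⁸ = P·diag(256, 6561)·P⁻¹ = [[768, -32805], [256, -13122]] · [[2, -5], [1, -3]] = [[-31269, 94575], [-12610, 38086]].

[[-31269, 94575], [-12610, 38086]]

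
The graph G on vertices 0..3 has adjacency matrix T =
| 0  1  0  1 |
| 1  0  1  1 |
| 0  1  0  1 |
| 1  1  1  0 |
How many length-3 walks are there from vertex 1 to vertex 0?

5

The number of length-3 walks from vertex 1 to vertex 0 is entry (1,0) of T³, where T is the adjacency matrix.
T² = [[2, 1, 2, 1], [1, 3, 1, 2], [2, 1, 2, 1], [1, 2, 1, 3]]
T³ = [[2, 5, 2, 5], [5, 4, 5, 5], [2, 5, 2, 5], [5, 5, 5, 4]]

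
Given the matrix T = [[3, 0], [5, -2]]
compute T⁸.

[[6561, 0], [6305, 256]]

tr T = 1 and det T = -6, so the characteristic polynomial is λ² − (1)λ + (-6) with roots 3 and -2.
Eigenvectors give P = [[1, 0], [1, -1]] with P⁻¹ = [[1, 0], [1, -1]], and T = P·diag(3, -2)·P⁻¹.
Then T⁸ = P·diag(6561, 256)·P⁻¹ = [[6561, 0], [6561, -256]] · [[1, 0], [1, -1]] = [[6561, 0], [6305, 256]].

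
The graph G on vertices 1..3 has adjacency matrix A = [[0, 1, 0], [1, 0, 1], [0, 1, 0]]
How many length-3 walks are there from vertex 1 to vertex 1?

The number of length-3 walks from vertex 1 to vertex 1 is entry (1,1) of A³, where A is the adjacency matrix.
A² = [[1, 0, 1], [0, 2, 0], [1, 0, 1]]
A³ = [[0, 2, 0], [2, 0, 2], [0, 2, 0]]

0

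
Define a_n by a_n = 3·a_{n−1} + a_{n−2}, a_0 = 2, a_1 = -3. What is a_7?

With companion matrix C = [[3, 1], [1, 0]], [a_n, a_{n−1}]ᵀ = C·[a_{n−1}, a_{n−2}]ᵀ, so [a_7, a_6]ᵀ = C⁶·[a_1, a_0]ᵀ.
C⁶ = [[1189, 360], [360, 109]], giving [a_7, a_6]ᵀ = [[-2847], [-862]].

-2847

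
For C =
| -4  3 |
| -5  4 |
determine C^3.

C² = I (check: tr C = 0 and det C = -1), so C^3 = C since 3 is odd.

[[-4, 3], [-5, 4]]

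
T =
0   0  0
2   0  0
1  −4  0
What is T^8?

T is strictly triangular, hence nilpotent: T^3 = 0, so T^8 = 0.

[[0, 0, 0], [0, 0, 0], [0, 0, 0]]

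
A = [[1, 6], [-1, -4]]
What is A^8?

[[-509, -1530], [255, 766]]

tr A = -3 and det A = 2, so the characteristic polynomial is λ² − (-3)λ + (2) with roots -2 and -1.
Eigenvectors give P = [[-2, 3], [1, -1]] with P⁻¹ = [[1, 3], [1, 2]], and A = P·diag(-2, -1)·P⁻¹.
Then A^8 = P·diag(256, 1)·P⁻¹ = [[-512, 3], [256, -1]] · [[1, 3], [1, 2]] = [[-509, -1530], [255, 766]].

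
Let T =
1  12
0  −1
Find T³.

T² = I (check: tr T = 0 and det T = −1), so T³ = T since 3 is odd.

[[1, 12], [0, −1]]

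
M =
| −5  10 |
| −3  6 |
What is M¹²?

[[−5, 10], [−3, 6]]

M² = M (a projection; rank 1, trace 1), so M¹² = M.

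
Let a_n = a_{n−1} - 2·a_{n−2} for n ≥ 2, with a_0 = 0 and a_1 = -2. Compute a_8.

6

With companion matrix M = [[1, -2], [1, 0]], [a_n, a_{n−1}]ᵀ = M·[a_{n−1}, a_{n−2}]ᵀ, so [a_8, a_7]ᵀ = M^7·[a_1, a_0]ᵀ.
M^7 = [[-3, -14], [7, -10]], giving [a_8, a_7]ᵀ = [[6], [-14]].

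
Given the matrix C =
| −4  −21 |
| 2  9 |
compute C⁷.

tr C = 5 and det C = 6, so the characteristic polynomial is λ² − (5)λ + (6) with roots 2 and 3.
Eigenvectors give P = [[7, −3], [−2, 1]] with P⁻¹ = [[1, 3], [2, 7]], and C = P·diag(2, 3)·P⁻¹.
Then C⁷ = P·diag(128, 2187)·P⁻¹ = [[896, −6561], [−256, 2187]] · [[1, 3], [2, 7]] = [[−12226, −43239], [4118, 14541]].

[[−12226, −43239], [4118, 14541]]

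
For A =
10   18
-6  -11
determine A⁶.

tr A = -1 and det A = -2, so the characteristic polynomial is λ² − (-1)λ + (-2) with roots -2 and 1.
Eigenvectors give P = [[-3, -2], [2, 1]] with P⁻¹ = [[1, 2], [-2, -3]], and A = P·diag(-2, 1)·P⁻¹.
Then A⁶ = P·diag(64, 1)·P⁻¹ = [[-192, -2], [128, 1]] · [[1, 2], [-2, -3]] = [[-188, -378], [126, 253]].

[[-188, -378], [126, 253]]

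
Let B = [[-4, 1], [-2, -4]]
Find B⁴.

[[68, -224], [448, 68]]

B² = [[14, -8], [16, 14]]
B³ = [[-40, 46], [-92, -40]]
B⁴ = [[68, -224], [448, 68]]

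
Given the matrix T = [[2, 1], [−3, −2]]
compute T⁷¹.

T² = I (check: tr T = 0 and det T = −1), so T⁷¹ = T since 71 is odd.

[[2, 1], [−3, −2]]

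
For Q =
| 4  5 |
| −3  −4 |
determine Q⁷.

Q² = I (check: tr Q = 0 and det Q = −1), so Q⁷ = Q since 7 is odd.

[[4, 5], [−3, −4]]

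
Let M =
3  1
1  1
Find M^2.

[[10, 4], [4, 2]]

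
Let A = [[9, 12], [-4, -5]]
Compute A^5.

[[969, 1452], [-484, -725]]

tr A = 4 and det A = 3, so the characteristic polynomial is λ² − (4)λ + (3) with roots 1 and 3.
Eigenvectors give P = [[-3, -2], [2, 1]] with P⁻¹ = [[1, 2], [-2, -3]], and A = P·diag(1, 3)·P⁻¹.
Then A^5 = P·diag(1, 243)·P⁻¹ = [[-3, -486], [2, 243]] · [[1, 2], [-2, -3]] = [[969, 1452], [-484, -725]].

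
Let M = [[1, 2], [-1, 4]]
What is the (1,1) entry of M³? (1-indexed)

-11

tr M = 5 and det M = 6, so the characteristic polynomial is λ² − (5)λ + (6) with roots 3 and 2.
Eigenvectors give P = [[1, -2], [1, -1]] with P⁻¹ = [[-1, 2], [-1, 1]], and M = P·diag(3, 2)·P⁻¹.
Then M³ = P·diag(27, 8)·P⁻¹ = [[27, -16], [27, -8]] · [[-1, 2], [-1, 1]] = [[-11, 38], [-19, 46]].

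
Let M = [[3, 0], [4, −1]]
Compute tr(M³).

tr M = 2 and det M = −3, so the characteristic polynomial is λ² − (2)λ + (−3) with roots 3 and −1.
Eigenvectors give P = [[−1, 0], [−1, 1]] with P⁻¹ = [[−1, 0], [−1, 1]], and M = P·diag(3, −1)·P⁻¹.
Then M³ = P·diag(27, −1)·P⁻¹ = [[−27, 0], [−27, −1]] · [[−1, 0], [−1, 1]] = [[27, 0], [28, −1]].

26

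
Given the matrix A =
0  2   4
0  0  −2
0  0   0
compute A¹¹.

A is strictly triangular, hence nilpotent: A³ = 0, so A¹¹ = 0.

[[0, 0, 0], [0, 0, 0], [0, 0, 0]]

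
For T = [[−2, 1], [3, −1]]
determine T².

[[7, −3], [−9, 4]]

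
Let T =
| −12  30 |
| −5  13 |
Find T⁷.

[[−4758, 13890], [−2315, 6817]]

tr T = 1 and det T = −6, so the characteristic polynomial is λ² − (1)λ + (−6) with roots 3 and −2.
Eigenvectors give P = [[2, −3], [1, −1]] with P⁻¹ = [[−1, 3], [−1, 2]], and T = P·diag(3, −2)·P⁻¹.
Then T⁷ = P·diag(2187, −128)·P⁻¹ = [[4374, 384], [2187, 128]] · [[−1, 3], [−1, 2]] = [[−4758, 13890], [−2315, 6817]].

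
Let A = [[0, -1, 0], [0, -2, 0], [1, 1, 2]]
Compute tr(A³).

A² = [[0, 2, 0], [0, 4, 0], [2, -1, 4]]
A³ = [[0, -4, 0], [0, -8, 0], [4, 4, 8]]

0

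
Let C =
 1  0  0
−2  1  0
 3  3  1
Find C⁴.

[[1, 0, 0], [−8, 1, 0], [−24, 12, 1]]

C = I + N where N = [[0, 0, 0], [−2, 0, 0], [3, 3, 0]] is strictly lower-triangular, so N³ = 0.
(I + N)⁴ = I + 4·N + 6·N² = [[1, 0, 0], [−8, 1, 0], [−24, 12, 1]].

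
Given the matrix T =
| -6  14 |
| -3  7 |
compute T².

[[-6, 14], [-3, 7]]

T² = T (a projection; rank 1, trace 1), so T² = T.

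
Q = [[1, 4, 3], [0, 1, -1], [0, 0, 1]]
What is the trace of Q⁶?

Q = I + N where N = [[0, 4, 3], [0, 0, -1], [0, 0, 0]] is strictly upper-triangular, so N³ = 0.
(I + N)⁶ = I + 6·N + 15·N² = [[1, 24, -42], [0, 1, -6], [0, 0, 1]].

3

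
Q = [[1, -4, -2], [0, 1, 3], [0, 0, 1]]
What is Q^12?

Q = I + N where N = [[0, -4, -2], [0, 0, 3], [0, 0, 0]] is strictly upper-triangular, so N^3 = 0.
(I + N)^12 = I + 12·N + 66·N^2 = [[1, -48, -816], [0, 1, 36], [0, 0, 1]].

[[1, -48, -816], [0, 1, 36], [0, 0, 1]]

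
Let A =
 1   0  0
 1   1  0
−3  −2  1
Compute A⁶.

[[1, 0, 0], [6, 1, 0], [−48, −12, 1]]

A = I + N where N = [[0, 0, 0], [1, 0, 0], [−3, −2, 0]] is strictly lower-triangular, so N³ = 0.
(I + N)⁶ = I + 6·N + 15·N² = [[1, 0, 0], [6, 1, 0], [−48, −12, 1]].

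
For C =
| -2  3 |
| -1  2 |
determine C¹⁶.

[[1, 0], [0, 1]]

C² = I (check: tr C = 0 and det C = -1), so C¹⁶ = I since 16 is even.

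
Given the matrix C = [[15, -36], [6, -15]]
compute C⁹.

tr C = 0 and det C = -9, so the characteristic polynomial is λ² − (0)λ + (-9) with roots 3 and -3.
Eigenvectors give P = [[3, 2], [1, 1]] with P⁻¹ = [[1, -2], [-1, 3]], and C = P·diag(3, -3)·P⁻¹.
Then C⁹ = P·diag(19683, -19683)·P⁻¹ = [[59049, -39366], [19683, -19683]] · [[1, -2], [-1, 3]] = [[98415, -236196], [39366, -98415]].

[[98415, -236196], [39366, -98415]]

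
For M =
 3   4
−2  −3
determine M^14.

[[1, 0], [0, 1]]

M² = I (check: tr M = 0 and det M = −1), so M^14 = I since 14 is even.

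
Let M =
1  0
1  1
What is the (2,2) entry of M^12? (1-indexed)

1

M = I + N where N = [[0, 0], [1, 0]] is strictly lower-triangular, so N^2 = 0.
(I + N)^12 = I + 12·N = [[1, 0], [12, 1]].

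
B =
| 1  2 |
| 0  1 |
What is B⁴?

B = I + N where N = [[0, 2], [0, 0]] is strictly upper-triangular, so N² = 0.
(I + N)⁴ = I + 4·N = [[1, 8], [0, 1]].

[[1, 8], [0, 1]]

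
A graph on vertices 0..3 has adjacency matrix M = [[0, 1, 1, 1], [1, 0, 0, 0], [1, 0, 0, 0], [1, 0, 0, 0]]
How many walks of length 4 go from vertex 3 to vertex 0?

The number of length-4 walks from vertex 3 to vertex 0 is entry (3,0) of M⁴, where M is the adjacency matrix.
M² = [[3, 0, 0, 0], [0, 1, 1, 1], [0, 1, 1, 1], [0, 1, 1, 1]]
M³ = [[0, 3, 3, 3], [3, 0, 0, 0], [3, 0, 0, 0], [3, 0, 0, 0]]
M⁴ = [[9, 0, 0, 0], [0, 3, 3, 3], [0, 3, 3, 3], [0, 3, 3, 3]]

0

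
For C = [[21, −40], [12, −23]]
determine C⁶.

tr C = −2 and det C = −3, so the characteristic polynomial is λ² − (−2)λ + (−3) with roots −3 and 1.
Eigenvectors give P = [[5, 2], [3, 1]] with P⁻¹ = [[−1, 2], [3, −5]], and C = P·diag(−3, 1)·P⁻¹.
Then C⁶ = P·diag(729, 1)·P⁻¹ = [[3645, 2], [2187, 1]] · [[−1, 2], [3, −5]] = [[−3639, 7280], [−2184, 4369]].

[[−3639, 7280], [−2184, 4369]]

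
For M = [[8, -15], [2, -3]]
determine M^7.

tr M = 5 and det M = 6, so the characteristic polynomial is λ² − (5)λ + (6) with roots 2 and 3.
Eigenvectors give P = [[5, 3], [2, 1]] with P⁻¹ = [[-1, 3], [2, -5]], and M = P·diag(2, 3)·P⁻¹.
Then M^7 = P·diag(128, 2187)·P⁻¹ = [[640, 6561], [256, 2187]] · [[-1, 3], [2, -5]] = [[12482, -30885], [4118, -10167]].

[[12482, -30885], [4118, -10167]]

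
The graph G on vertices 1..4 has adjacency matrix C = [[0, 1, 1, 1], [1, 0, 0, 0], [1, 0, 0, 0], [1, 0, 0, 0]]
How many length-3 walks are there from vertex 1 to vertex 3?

3

The number of length-3 walks from vertex 1 to vertex 3 is entry (1,3) of C³, where C is the adjacency matrix.
C² = [[3, 0, 0, 0], [0, 1, 1, 1], [0, 1, 1, 1], [0, 1, 1, 1]]
C³ = [[0, 3, 3, 3], [3, 0, 0, 0], [3, 0, 0, 0], [3, 0, 0, 0]]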